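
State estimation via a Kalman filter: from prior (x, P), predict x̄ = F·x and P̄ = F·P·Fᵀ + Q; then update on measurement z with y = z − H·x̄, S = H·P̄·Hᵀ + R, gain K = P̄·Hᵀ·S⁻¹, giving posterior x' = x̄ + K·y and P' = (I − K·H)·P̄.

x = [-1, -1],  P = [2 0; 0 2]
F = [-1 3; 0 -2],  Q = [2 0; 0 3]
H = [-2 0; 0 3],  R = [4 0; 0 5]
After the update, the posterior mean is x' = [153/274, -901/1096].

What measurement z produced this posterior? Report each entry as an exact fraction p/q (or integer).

z = [-1, -3]

x̄ = F·x = [-2, 2]
P̄ = F·P·Fᵀ + Q = [22 -12; -12 11]
S = H·P̄·Hᵀ + R = [92 72; 72 104]
K = P̄·Hᵀ·S⁻¹ = [-62/137 -9/274; 15/548 327/1096]
x' − x̄ = [701/274, -3093/1096] = K·y
y = (KᵀK)⁻¹·Kᵀ·(x' − x̄) = [-5, -9]
z = y + H·x̄ = [-5, -9] + [4, 6] = [-1, -3]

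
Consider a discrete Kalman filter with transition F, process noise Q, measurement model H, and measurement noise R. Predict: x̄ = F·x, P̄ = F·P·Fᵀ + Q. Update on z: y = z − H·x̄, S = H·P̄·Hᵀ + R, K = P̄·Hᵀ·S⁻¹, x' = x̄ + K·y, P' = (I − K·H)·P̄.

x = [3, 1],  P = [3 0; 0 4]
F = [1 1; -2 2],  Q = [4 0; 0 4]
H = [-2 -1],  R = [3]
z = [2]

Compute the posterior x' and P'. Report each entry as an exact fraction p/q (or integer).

x' = [68/29, -188/29]
P' = [127/29 -230/29; -230/29 496/29]

x̄ = F·x = [4, -4]
P̄ = F·P·Fᵀ + Q = [11 2; 2 32]
y = z − H·x̄ = [6]
S = H·P̄·Hᵀ + R = [87]
K = P̄·Hᵀ·S⁻¹ = [-8/29; -12/29]
x' = x̄ + K·y = [68/29, -188/29]
P' = (I − K·H)·P̄ = [127/29 -230/29; -230/29 496/29]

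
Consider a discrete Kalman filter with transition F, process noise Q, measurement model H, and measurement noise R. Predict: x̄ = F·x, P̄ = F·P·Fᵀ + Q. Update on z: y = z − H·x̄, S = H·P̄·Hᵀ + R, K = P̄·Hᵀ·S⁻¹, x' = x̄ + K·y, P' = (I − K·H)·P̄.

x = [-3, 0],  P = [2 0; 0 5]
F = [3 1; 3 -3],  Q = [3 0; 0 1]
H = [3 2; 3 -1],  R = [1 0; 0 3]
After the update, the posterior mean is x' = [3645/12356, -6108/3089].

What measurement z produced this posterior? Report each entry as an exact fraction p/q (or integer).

x̄ = F·x = [-9, -9]
P̄ = F·P·Fᵀ + Q = [26 3; 3 64]
S = H·P̄·Hᵀ + R = [527 115; 115 283]
K = P̄·Hᵀ·S⁻¹ = [1377/12356 2715/12356; 11274/33979 -11185/33979]
x' − x̄ = [114849/12356, 21693/3089] = K·y
y = (KᵀK)⁻¹·Kᵀ·(x' − x̄) = [42, 21]
z = y + H·x̄ = [42, 21] + [-45, -18] = [-3, 3]

z = [-3, 3]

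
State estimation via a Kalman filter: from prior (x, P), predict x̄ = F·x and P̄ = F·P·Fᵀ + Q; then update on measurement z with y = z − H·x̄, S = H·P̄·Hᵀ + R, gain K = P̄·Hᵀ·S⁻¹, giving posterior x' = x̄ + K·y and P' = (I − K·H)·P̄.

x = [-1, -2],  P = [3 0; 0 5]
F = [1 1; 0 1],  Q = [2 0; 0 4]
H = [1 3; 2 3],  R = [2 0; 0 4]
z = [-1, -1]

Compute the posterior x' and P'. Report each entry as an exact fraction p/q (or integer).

x̄ = F·x = [-3, -2]
P̄ = F·P·Fᵀ + Q = [10 5; 5 9]
y = z − H·x̄ = [8, 11]
S = H·P̄·Hᵀ + R = [123 146; 146 185]
K = P̄·Hᵀ·S⁻¹ = [-485/1439 655/1439; 518/1439 -121/1439]
x' = x̄ + K·y = [-992/1439, -65/1439]
P' = (I − K·H)·P̄ = [3590/1439 -1520/1439; -1520/1439 852/1439]

x' = [-992/1439, -65/1439]
P' = [3590/1439 -1520/1439; -1520/1439 852/1439]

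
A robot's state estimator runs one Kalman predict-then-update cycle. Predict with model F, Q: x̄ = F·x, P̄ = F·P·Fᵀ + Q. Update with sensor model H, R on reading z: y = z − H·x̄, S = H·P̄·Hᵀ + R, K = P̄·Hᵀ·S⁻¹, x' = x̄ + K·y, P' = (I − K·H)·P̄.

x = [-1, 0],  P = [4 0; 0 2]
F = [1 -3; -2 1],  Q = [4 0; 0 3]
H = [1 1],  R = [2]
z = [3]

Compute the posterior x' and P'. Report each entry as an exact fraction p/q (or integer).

x̄ = F·x = [-1, 2]
P̄ = F·P·Fᵀ + Q = [26 -14; -14 21]
y = z − H·x̄ = [2]
S = H·P̄·Hᵀ + R = [21]
K = P̄·Hᵀ·S⁻¹ = [4/7; 1/3]
x' = x̄ + K·y = [1/7, 8/3]
P' = (I − K·H)·P̄ = [134/7 -18; -18 56/3]

x' = [1/7, 8/3]
P' = [134/7 -18; -18 56/3]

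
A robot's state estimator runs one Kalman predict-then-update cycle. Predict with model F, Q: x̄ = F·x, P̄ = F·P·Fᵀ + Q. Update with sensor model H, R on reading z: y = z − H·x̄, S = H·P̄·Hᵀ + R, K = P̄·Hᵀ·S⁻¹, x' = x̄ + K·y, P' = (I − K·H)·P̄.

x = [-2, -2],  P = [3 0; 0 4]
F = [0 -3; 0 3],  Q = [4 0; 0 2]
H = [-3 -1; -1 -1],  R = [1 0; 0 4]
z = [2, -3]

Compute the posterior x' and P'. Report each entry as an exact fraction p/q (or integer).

x̄ = F·x = [6, -6]
P̄ = F·P·Fᵀ + Q = [40 -36; -36 38]
y = z − H·x̄ = [14, -3]
S = H·P̄·Hᵀ + R = [183 14; 14 10]
K = P̄·Hᵀ·S⁻¹ = [-392/817 222/817; 364/817 -673/817]
x' = x̄ + K·y = [-1252/817, 2213/817]
P' = (I − K·H)·P̄ = [640/817 -1528/817; -1528/817 4220/817]

x' = [-1252/817, 2213/817]
P' = [640/817 -1528/817; -1528/817 4220/817]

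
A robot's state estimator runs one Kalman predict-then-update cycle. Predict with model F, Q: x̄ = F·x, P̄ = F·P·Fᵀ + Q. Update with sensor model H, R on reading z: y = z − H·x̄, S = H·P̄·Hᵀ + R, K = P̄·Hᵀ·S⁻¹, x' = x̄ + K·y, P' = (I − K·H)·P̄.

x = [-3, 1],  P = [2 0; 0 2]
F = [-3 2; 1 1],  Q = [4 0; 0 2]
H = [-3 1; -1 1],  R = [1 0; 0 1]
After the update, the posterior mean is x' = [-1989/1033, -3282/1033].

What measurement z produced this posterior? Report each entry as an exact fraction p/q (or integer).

x̄ = F·x = [11, -2]
P̄ = F·P·Fᵀ + Q = [30 -2; -2 6]
S = H·P̄·Hᵀ + R = [289 104; 104 41]
K = P̄·Hᵀ·S⁻¹ = [-444/1033 320/1033; -340/1033 1064/1033]
x' − x̄ = [-13352/1033, -1216/1033] = K·y
y = (KᵀK)⁻¹·Kᵀ·(x' − x̄) = [38, 11]
z = y + H·x̄ = [38, 11] + [-35, -13] = [3, -2]

z = [3, -2]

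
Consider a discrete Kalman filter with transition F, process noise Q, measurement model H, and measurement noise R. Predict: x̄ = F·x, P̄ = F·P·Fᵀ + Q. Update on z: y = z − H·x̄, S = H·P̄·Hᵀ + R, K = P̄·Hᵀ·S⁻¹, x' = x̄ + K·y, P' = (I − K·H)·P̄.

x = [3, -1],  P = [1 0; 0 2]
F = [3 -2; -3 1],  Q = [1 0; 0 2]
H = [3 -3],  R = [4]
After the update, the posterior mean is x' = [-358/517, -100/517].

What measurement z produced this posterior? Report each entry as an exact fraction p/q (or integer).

x̄ = F·x = [11, -10]
P̄ = F·P·Fᵀ + Q = [18 -13; -13 13]
S = H·P̄·Hᵀ + R = [517]
K = P̄·Hᵀ·S⁻¹ = [93/517; -78/517]
x' − x̄ = [-6045/517, 5070/517] = K·y
y = (KᵀK)⁻¹·Kᵀ·(x' − x̄) = [-65]
z = y + H·x̄ = [-65] + [63] = [-2]

z = [-2]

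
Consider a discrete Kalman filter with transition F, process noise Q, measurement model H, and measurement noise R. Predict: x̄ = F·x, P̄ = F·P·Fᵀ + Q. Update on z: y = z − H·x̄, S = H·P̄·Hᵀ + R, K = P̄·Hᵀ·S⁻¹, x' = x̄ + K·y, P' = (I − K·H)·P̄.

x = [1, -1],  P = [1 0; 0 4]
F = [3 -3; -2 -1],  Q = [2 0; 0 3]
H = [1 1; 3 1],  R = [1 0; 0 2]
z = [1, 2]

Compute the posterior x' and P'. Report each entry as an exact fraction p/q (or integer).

x̄ = F·x = [6, -1]
P̄ = F·P·Fᵀ + Q = [47 6; 6 11]
y = z − H·x̄ = [-4, -15]
S = H·P̄·Hᵀ + R = [71 176; 176 472]
K = P̄·Hᵀ·S⁻¹ = [-107/317 1109/2536; 365/317 -933/2536]
x' = x̄ + K·y = [2005/2536, -221/2536]
P' = (I − K·H)·P̄ = [1537/2536 -2393/2536; -2393/2536 5313/2536]

x' = [2005/2536, -221/2536]
P' = [1537/2536 -2393/2536; -2393/2536 5313/2536]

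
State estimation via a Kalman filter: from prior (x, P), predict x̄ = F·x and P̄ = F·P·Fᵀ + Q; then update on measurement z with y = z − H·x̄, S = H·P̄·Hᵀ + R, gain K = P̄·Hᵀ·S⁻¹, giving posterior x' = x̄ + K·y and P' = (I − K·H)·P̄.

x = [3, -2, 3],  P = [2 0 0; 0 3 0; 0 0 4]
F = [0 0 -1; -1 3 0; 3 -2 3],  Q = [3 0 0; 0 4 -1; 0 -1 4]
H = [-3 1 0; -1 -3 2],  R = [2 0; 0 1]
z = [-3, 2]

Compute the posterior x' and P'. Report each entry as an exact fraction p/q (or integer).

x' = [14643/12614, 56271/88298, 227567/88298]
P' = [807/1802 10853/12614 18803/12614; 10853/12614 272803/88298 440813/88298; 18803/12614 440813/88298 738461/88298]

x̄ = F·x = [-3, -9, 22]
P̄ = F·P·Fᵀ + Q = [7 0 -12; 0 33 -25; -12 -25 70]
y = z − H·x̄ = [-3, -72]
S = H·P̄·Hᵀ + R = [98 -56; -56 933]
K = P̄·Hᵀ·S⁻¹ = [-3047/12614 -43/901; 22445/88298 -911/6307; 22975/88298 1633/6307]
x' = x̄ + K·y = [14643/12614, 56271/88298, 227567/88298]
P' = (I − K·H)·P̄ = [807/1802 10853/12614 18803/12614; 10853/12614 272803/88298 440813/88298; 18803/12614 440813/88298 738461/88298]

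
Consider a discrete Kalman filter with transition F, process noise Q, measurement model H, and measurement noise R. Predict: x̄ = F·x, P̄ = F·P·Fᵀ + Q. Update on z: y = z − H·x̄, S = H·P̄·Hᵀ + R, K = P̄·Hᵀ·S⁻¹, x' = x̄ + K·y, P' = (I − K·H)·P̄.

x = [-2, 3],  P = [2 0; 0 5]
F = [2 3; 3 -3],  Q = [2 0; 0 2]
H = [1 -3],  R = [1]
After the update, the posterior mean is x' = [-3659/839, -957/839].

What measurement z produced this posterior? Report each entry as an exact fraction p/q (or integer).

x̄ = F·x = [5, -15]
P̄ = F·P·Fᵀ + Q = [55 -33; -33 65]
S = H·P̄·Hᵀ + R = [839]
K = P̄·Hᵀ·S⁻¹ = [154/839; -228/839]
x' − x̄ = [-7854/839, 11628/839] = K·y
y = (KᵀK)⁻¹·Kᵀ·(x' − x̄) = [-51]
z = y + H·x̄ = [-51] + [50] = [-1]

z = [-1]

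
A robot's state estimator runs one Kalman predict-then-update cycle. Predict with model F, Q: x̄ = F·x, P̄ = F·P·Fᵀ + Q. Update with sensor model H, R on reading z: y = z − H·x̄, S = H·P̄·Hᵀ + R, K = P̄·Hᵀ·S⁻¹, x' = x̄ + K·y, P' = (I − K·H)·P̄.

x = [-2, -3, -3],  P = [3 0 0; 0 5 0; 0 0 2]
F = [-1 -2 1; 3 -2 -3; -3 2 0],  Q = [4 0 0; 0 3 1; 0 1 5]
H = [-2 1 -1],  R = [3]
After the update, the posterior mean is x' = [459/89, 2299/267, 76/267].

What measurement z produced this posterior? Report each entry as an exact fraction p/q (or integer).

z = [-2]

x̄ = F·x = [5, 9, 0]
P̄ = F·P·Fᵀ + Q = [29 5 -11; 5 68 -46; -11 -46 52]
S = H·P̄·Hᵀ + R = [267]
K = P̄·Hᵀ·S⁻¹ = [-14/89; 104/267; -76/267]
x' − x̄ = [14/89, -104/267, 76/267] = K·y
y = (KᵀK)⁻¹·Kᵀ·(x' − x̄) = [-1]
z = y + H·x̄ = [-1] + [-1] = [-2]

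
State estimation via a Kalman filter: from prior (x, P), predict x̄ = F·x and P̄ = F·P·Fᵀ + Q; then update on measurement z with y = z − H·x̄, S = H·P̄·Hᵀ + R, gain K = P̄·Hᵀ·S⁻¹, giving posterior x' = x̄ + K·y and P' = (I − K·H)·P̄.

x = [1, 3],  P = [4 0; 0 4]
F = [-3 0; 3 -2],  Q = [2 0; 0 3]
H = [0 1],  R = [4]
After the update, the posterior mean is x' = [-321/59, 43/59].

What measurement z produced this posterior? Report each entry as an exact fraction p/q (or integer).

z = [1]

x̄ = F·x = [-3, -3]
P̄ = F·P·Fᵀ + Q = [38 -36; -36 55]
S = H·P̄·Hᵀ + R = [59]
K = P̄·Hᵀ·S⁻¹ = [-36/59; 55/59]
x' − x̄ = [-144/59, 220/59] = K·y
y = (KᵀK)⁻¹·Kᵀ·(x' − x̄) = [4]
z = y + H·x̄ = [4] + [-3] = [1]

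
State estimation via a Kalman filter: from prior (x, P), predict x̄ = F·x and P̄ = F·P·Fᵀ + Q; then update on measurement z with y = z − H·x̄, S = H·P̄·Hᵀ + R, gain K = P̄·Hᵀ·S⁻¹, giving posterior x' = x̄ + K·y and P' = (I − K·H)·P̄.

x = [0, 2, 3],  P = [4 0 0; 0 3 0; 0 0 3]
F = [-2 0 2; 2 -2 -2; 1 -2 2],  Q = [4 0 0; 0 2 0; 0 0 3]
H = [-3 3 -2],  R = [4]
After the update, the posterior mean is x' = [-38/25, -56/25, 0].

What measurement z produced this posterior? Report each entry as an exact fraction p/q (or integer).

z = [-2]

x̄ = F·x = [6, -10, 2]
P̄ = F·P·Fᵀ + Q = [32 -28 4; -28 42 8; 4 8 31]
S = H·P̄·Hᵀ + R = [1250]
K = P̄·Hᵀ·S⁻¹ = [-94/625; 97/625; -1/25]
x' − x̄ = [-188/25, 194/25, -2] = K·y
y = (KᵀK)⁻¹·Kᵀ·(x' − x̄) = [50]
z = y + H·x̄ = [50] + [-52] = [-2]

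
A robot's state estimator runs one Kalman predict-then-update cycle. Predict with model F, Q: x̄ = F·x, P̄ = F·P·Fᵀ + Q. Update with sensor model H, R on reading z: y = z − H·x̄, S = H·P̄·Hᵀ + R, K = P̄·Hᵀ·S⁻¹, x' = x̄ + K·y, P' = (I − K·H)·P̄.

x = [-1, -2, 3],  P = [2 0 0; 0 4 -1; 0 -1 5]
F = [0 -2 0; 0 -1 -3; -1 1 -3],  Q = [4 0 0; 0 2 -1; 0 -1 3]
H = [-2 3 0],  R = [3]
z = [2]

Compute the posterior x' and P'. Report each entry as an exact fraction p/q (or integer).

x' = [401/232, 813/464, -13/116]
P' = [2031/116 2691/232 -183/58; 2691/232 3719/464 -207/116; -183/58 -207/116 371/29]

x̄ = F·x = [4, -7, -10]
P̄ = F·P·Fᵀ + Q = [20 2 -14; 2 45 40; -14 40 60]
y = z − H·x̄ = [31]
S = H·P̄·Hᵀ + R = [464]
K = P̄·Hᵀ·S⁻¹ = [-17/232; 131/464; 37/116]
x' = x̄ + K·y = [401/232, 813/464, -13/116]
P' = (I − K·H)·P̄ = [2031/116 2691/232 -183/58; 2691/232 3719/464 -207/116; -183/58 -207/116 371/29]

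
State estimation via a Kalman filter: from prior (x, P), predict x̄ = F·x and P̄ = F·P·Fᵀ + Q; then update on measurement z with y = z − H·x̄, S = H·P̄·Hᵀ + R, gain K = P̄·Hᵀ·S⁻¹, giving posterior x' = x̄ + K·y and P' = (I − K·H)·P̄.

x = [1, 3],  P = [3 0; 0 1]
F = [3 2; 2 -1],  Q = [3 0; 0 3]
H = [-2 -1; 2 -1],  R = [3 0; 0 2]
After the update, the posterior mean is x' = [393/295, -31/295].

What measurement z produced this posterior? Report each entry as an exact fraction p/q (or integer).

x̄ = F·x = [9, -1]
P̄ = F·P·Fᵀ + Q = [34 16; 16 16]
S = H·P̄·Hᵀ + R = [219 -120; -120 90]
K = P̄·Hᵀ·S⁻¹ = [-44/177 218/885; -80/177 -376/885]
x' − x̄ = [-2262/295, 264/295] = K·y
y = (KᵀK)⁻¹·Kᵀ·(x' − x̄) = [14, -17]
z = y + H·x̄ = [14, -17] + [-17, 19] = [-3, 2]

z = [-3, 2]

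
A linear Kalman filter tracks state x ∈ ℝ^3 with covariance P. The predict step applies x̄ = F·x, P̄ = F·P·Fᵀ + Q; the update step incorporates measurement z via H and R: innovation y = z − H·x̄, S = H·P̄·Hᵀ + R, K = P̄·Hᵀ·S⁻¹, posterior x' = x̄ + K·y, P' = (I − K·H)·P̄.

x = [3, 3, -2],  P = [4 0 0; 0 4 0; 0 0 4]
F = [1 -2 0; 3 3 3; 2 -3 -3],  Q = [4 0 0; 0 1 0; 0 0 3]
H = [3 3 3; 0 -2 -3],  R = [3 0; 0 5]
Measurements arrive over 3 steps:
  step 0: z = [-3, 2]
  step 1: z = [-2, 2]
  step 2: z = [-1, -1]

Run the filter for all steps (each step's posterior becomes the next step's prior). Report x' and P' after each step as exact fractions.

step 0: x' = [-48133/10811, 368135/32433, -86194/10811], P' = [109128/10811 -310084/10811 203236/10811; -310084/10811 2870153/32433 -643429/10811; 203236/10811 -643429/10811 438236/10811]
step 1: x' = [658796924/639209283, -3958230037/1278418566, 1184169051/852279044], P' = [844117108/639209283 -288072006/213069761 76855969/213069761; -288072006/213069761 2252538380/639209283 -940492595/426139522; 76855969/213069761 -940492595/426139522 1604165535/852279044]
step 2: x' = [5325370726555/11253730748547, -30346708165226/11253730748547, 22281300528568/11253730748547], P' = [4548523962232/3751243582849 -13649204995168/11253730748547 3459251912072/11253730748547; -13649204995168/11253730748547 37584505045067/11253730748547 -24009654553043/11253730748547; 3459251912072/11253730748547 -24009654553043/11253730748547 20833317601387/11253730748547]

step 0: x̄ = F·x = [-3, 12, 3]
step 0: P̄ = F·P·Fᵀ + Q = [24 -12 32; -12 109 -48; 32 -48 91]
step 0: y = z − H·x̄ = [-39, 35]
step 0: S = H·P̄·Hᵀ + R = [1515 -969; -969 684]
step 0: K = P̄·Hᵀ·S⁻¹ = [120/569 2092/10811; 506/1707 10111/32433; -103/569 -5570/10811]
step 0: x' = x̄ + K·y = [-48133/10811, 368135/32433, -86194/10811]
step 0: P' = (I − K·H)·P̄ = [109128/10811 -310084/10811 203236/10811; -310084/10811 2870153/32433 -643429/10811; 203236/10811 -643429/10811 438236/10811]
step 1: x̄ = F·x = [-46351/1707, -1834/569, -205819/10811]
step 1: P̄ = F·P·Fᵀ + Q = [824144/1707 -652/569 192572/569; -652/569 2240/569 129/569; 192572/569 129/569 2723982/10811]
step 1: y = z − H·x̄ = [1581042/10811, -665527/10811]
step 1: S = H·P̄·Hᵀ + R = [137588277/10811 -57663447/10811; -57663447/10811 24769545/10811]
step 1: K = P̄·Hᵀ·S⁻¹ = [210468997/639209283 69115221/213069761; -44833061/1278418566 -109144033/1278418566; 30604221/852279044 -210105245/852279044]
step 1: x' = x̄ + K·y = [658796924/639209283, -3958230037/1278418566, 1184169051/852279044]
step 1: P' = (I − K·H)·P̄ = [844117108/639209283 -288072006/213069761 76855969/213069761; -288072006/213069761 2252538380/639209283 -940492595/426139522; 76855969/213069761 -940492595/426139522 1604165535/852279044]
step 2: x̄ = F·x = [1539008987/213069761, -1728765225/852279044, 18362234155/2556837132]
step 2: P̄ = F·P·Fᵀ + Q = [5289323944/213069761 255302058/213069761 12096839546/639209283; 255302058/213069761 3384346631/852279044 1677312353/852279044; 12096839546/639209283 1677312353/852279044 74422145317/2556837132]
step 2: y = z − H·x̄ = [-8124081342/213069761, 14052424661/852279044]
step 2: S = H·P̄·Hᵀ + R = [196398893595/213069761 -105005381244/213069761; -105005381244/213069761 261192965931/852279044]
step 2: K = P̄·Hᵀ·S⁻¹ = [3455618803600/11253730748547 3384130850824/11253730748547; -74354503144/11253730748547 -628009286201/11253730748547; 282914960416/11253730748547 -2896128739615/11253730748547]
step 2: x' = x̄ + K·y = [5325370726555/11253730748547, -30346708165226/11253730748547, 22281300528568/11253730748547]
step 2: P' = (I − K·H)·P̄ = [4548523962232/3751243582849 -13649204995168/11253730748547 3459251912072/11253730748547; -13649204995168/11253730748547 37584505045067/11253730748547 -24009654553043/11253730748547; 3459251912072/11253730748547 -24009654553043/11253730748547 20833317601387/11253730748547]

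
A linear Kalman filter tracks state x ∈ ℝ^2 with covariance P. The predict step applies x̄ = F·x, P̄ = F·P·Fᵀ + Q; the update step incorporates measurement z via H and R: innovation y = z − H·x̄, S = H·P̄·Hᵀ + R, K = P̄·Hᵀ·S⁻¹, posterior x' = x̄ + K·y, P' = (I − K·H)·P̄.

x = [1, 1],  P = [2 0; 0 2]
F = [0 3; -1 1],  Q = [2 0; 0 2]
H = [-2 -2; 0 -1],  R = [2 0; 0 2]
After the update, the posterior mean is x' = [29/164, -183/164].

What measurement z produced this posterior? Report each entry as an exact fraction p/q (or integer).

z = [2, 1]

x̄ = F·x = [3, 0]
P̄ = F·P·Fᵀ + Q = [20 6; 6 6]
S = H·P̄·Hᵀ + R = [154 24; 24 8]
K = P̄·Hᵀ·S⁻¹ = [-17/41 81/164; -3/41 -87/164]
x' − x̄ = [-463/164, -183/164] = K·y
y = (KᵀK)⁻¹·Kᵀ·(x' − x̄) = [8, 1]
z = y + H·x̄ = [8, 1] + [-6, 0] = [2, 1]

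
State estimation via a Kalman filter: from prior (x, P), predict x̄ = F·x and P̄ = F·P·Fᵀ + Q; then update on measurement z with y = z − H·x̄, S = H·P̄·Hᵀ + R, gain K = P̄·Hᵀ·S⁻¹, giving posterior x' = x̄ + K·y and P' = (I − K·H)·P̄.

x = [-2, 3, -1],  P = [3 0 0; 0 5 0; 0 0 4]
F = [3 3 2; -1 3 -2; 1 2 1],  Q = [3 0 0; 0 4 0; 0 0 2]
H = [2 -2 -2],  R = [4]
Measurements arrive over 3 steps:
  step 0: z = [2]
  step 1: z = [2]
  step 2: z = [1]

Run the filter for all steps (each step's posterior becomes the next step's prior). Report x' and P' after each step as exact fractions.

step 0: x̄ = F·x = [1, 13, 3]
step 0: P̄ = F·P·Fᵀ + Q = [91 20 47; 20 68 19; 47 19 29]
step 0: y = z − H·x̄ = [32]
step 0: S = H·P̄·Hᵀ + R = [372]
step 0: K = P̄·Hᵀ·S⁻¹ = [4/31; -67/186; -1/186]
step 0: x' = x̄ + K·y = [159/31, 137/93, 263/93]
step 0: P' = (I − K·H)·P̄ = [2629/31 1156/31 1465/31; 1156/31 1835/93 1700/93; 1465/31 1700/93 2696/93]
step 1: x̄ = F·x = [2368/93, -592/93, 338/31]
step 1: P̄ = F·P·Fᵀ + Q = [234125/93 -32282/93 35050/31; -32282/93 11930/93 -4562/31; 35050/31 -4562/31 15857/31]
step 1: y = z − H·x̄ = [-3706/93]
step 1: S = H·P̄·Hᵀ + R = [482444/93]
step 1: K = P̄·Hᵀ·S⁻¹ = [161257/241222; -15263/120611; 71265/241222]
step 1: x' = x̄ + K·y = [-141961/120611, -159538/120611, -104887/120611]
step 1: P' = (I − K·H)·P̄ = [24023982/120611 11064160/120611 12798565/120611; 11064160/120611 5452178/120611 5642508/120611; 12798565/120611 5642508/120611 7084792/120611]
step 2: x̄ = F·x = [-1114271/120611, -126879/120611, -565924/120611]
step 2: P̄ = F·P·Fᵀ + Q = [714434197/120611 -87345072/120611 322022419/120611; -87345072/120611 19014400/120611 -38454541/120611; 322022419/120611 -38454541/120611 145582510/120611]
step 2: y = z − H·x̄ = [963547/120611]
step 2: S = H·P̄·Hᵀ + R = [1331551768/120611]
step 2: K = P̄·Hᵀ·S⁻¹ = [239878425/332887942; -67904931/665775884; 107447225/332887942]
step 2: x' = x̄ + K·y = [-61002223/17520418, -65413677/35040836, -37030237/17520418]
step 2: P' = (I − K·H)·P̄ = [31754543167/166443971 14516646633/166443971 16998018109/166443971; 14516646633/166443971 14248989149/332887942 7426104524/166443971; 16998018109/166443971 7426104524/166443971 9464466360/166443971]

step 0: x' = [159/31, 137/93, 263/93], P' = [2629/31 1156/31 1465/31; 1156/31 1835/93 1700/93; 1465/31 1700/93 2696/93]
step 1: x' = [-141961/120611, -159538/120611, -104887/120611], P' = [24023982/120611 11064160/120611 12798565/120611; 11064160/120611 5452178/120611 5642508/120611; 12798565/120611 5642508/120611 7084792/120611]
step 2: x' = [-61002223/17520418, -65413677/35040836, -37030237/17520418], P' = [31754543167/166443971 14516646633/166443971 16998018109/166443971; 14516646633/166443971 14248989149/332887942 7426104524/166443971; 16998018109/166443971 7426104524/166443971 9464466360/166443971]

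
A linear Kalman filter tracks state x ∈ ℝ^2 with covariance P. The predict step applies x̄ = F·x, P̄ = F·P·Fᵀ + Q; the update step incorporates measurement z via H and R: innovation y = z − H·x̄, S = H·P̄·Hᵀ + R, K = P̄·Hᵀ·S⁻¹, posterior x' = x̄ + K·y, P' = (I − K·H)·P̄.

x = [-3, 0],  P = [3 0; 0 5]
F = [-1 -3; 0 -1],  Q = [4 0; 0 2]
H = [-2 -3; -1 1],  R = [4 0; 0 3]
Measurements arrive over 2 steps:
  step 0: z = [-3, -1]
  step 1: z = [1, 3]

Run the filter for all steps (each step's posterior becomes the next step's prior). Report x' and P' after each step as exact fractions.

step 0: x̄ = F·x = [3, 0]
step 0: P̄ = F·P·Fᵀ + Q = [52 15; 15 7]
step 0: y = z − H·x̄ = [3, 2]
step 0: S = H·P̄·Hᵀ + R = [455 98; 98 32]
step 0: K = P̄·Hᵀ·S⁻¹ = [-571/2478 -319/708; -212/1239 97/354]
step 0: x' = x̄ + K·y = [1744/1239, 43/1239]
step 0: P' = (I − K·H)·P̄ = [4933/4956 -883/2478; -883/2478 577/1239]
step 1: x̄ = F·x = [-1873/1239, -43/1239]
step 1: P̄ = F·P·Fᵀ + Q = [34933/4956 2579/2478; 2579/2478 3055/1239]
step 1: y = z − H·x̄ = [-2636/1239, 629/413]
step 1: S = H·P̄·Hᵀ + R = [82858/1239 3197/413; 3197/413 17235/1652]
step 1: K = P̄·Hᵀ·S⁻¹ = [-109975/526799 -221765/526799; -90793/526799 139318/526799]
step 1: x' = x̄ + K·y = [-900138/526799, 387063/526799]
step 1: P' = (I − K·H)·P̄ = [487157/526799 -178138/526799; -178138/526799 239816/526799]

step 0: x' = [1744/1239, 43/1239], P' = [4933/4956 -883/2478; -883/2478 577/1239]
step 1: x' = [-900138/526799, 387063/526799], P' = [487157/526799 -178138/526799; -178138/526799 239816/526799]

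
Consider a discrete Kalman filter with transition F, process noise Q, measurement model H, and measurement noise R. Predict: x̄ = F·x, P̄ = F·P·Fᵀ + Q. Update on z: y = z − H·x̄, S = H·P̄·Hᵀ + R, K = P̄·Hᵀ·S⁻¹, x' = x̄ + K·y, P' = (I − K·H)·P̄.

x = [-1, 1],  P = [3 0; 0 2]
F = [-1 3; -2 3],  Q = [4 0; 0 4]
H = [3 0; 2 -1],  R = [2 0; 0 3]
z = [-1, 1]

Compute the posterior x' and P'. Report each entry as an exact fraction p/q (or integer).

x' = [-823/3223, -3189/3223]
P' = [698/3223 1240/3223; 1240/3223 9794/3223]

x̄ = F·x = [4, 5]
P̄ = F·P·Fᵀ + Q = [25 24; 24 34]
y = z − H·x̄ = [-13, -2]
S = H·P̄·Hᵀ + R = [227 78; 78 41]
K = P̄·Hᵀ·S⁻¹ = [1047/3223 52/3223; 1860/3223 -2438/3223]
x' = x̄ + K·y = [-823/3223, -3189/3223]
P' = (I − K·H)·P̄ = [698/3223 1240/3223; 1240/3223 9794/3223]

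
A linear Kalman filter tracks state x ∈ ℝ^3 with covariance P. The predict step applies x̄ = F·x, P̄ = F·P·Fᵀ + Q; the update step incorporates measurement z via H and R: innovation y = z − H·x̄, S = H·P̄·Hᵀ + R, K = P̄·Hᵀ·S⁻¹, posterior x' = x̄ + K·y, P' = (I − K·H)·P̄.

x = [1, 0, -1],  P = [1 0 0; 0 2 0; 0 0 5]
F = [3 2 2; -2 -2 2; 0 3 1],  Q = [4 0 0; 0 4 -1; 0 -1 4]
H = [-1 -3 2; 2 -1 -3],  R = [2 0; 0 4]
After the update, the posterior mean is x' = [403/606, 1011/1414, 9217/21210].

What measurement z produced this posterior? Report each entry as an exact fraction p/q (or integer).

x̄ = F·x = [1, -4, -1]
P̄ = F·P·Fᵀ + Q = [41 6 22; 6 36 -3; 22 -3 27]
S = H·P̄·Hᵀ + R = [459 -33; -33 141]
K = P̄·Hᵀ·S⁻¹ = [-17/606 13/202; -387/1414 -241/1414; 1553/21210 -4751/21210]
x' − x̄ = [-203/606, 6667/1414, 30427/21210] = K·y
y = (KᵀK)⁻¹·Kᵀ·(x' − x̄) = [-11, -10]
z = y + H·x̄ = [-11, -10] + [9, 9] = [-2, -1]

z = [-2, -1]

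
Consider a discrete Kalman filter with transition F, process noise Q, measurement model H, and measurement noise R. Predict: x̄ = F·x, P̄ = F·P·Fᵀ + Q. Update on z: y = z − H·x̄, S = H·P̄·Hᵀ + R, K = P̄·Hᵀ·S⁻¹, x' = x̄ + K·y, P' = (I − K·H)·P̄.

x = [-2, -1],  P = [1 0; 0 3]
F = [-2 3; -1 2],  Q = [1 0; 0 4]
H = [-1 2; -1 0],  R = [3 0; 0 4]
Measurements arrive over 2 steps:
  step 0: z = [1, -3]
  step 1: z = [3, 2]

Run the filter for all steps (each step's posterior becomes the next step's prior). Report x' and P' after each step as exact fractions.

step 0: x' = [543/191, 346/191], P' = [672/191 348/191; 348/191 303/191]
step 1: x' = [-1218/877, 633/877], P' = [61732/23679 30932/23679; 30932/23679 30790/23679]

step 0: x̄ = F·x = [1, 0]
step 0: P̄ = F·P·Fᵀ + Q = [32 20; 20 17]
step 0: y = z − H·x̄ = [2, -2]
step 0: S = H·P̄·Hᵀ + R = [23 -8; -8 36]
step 0: K = P̄·Hᵀ·S⁻¹ = [8/191 -168/191; 86/191 -87/191]
step 0: x' = x̄ + K·y = [543/191, 346/191]
step 0: P' = (I − K·H)·P̄ = [672/191 348/191; 348/191 303/191]
step 1: x̄ = F·x = [-48/191, 149/191]
step 1: P̄ = F·P·Fᵀ + Q = [1430/191 726/191; 726/191 1256/191]
step 1: y = z − H·x̄ = [227/191, 334/191]
step 1: S = H·P̄·Hᵀ + R = [4123/191 -22/191; -22/191 2194/191]
step 1: K = P̄·Hᵀ·S⁻¹ = [44/23679 -15433/23679; 10216/23679 -7733/23679]
step 1: x' = x̄ + K·y = [-1218/877, 633/877]
step 1: P' = (I − K·H)·P̄ = [61732/23679 30932/23679; 30932/23679 30790/23679]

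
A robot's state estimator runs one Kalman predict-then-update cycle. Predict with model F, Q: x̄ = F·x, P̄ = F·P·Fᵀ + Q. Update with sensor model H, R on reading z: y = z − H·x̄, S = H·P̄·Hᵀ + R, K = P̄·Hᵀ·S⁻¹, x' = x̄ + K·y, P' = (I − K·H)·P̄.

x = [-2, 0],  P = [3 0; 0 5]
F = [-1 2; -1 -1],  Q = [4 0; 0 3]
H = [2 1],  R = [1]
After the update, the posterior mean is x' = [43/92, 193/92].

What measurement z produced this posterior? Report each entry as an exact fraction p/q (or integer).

z = [3]

x̄ = F·x = [2, 2]
P̄ = F·P·Fᵀ + Q = [27 -7; -7 11]
S = H·P̄·Hᵀ + R = [92]
K = P̄·Hᵀ·S⁻¹ = [47/92; -3/92]
x' − x̄ = [-141/92, 9/92] = K·y
y = (KᵀK)⁻¹·Kᵀ·(x' − x̄) = [-3]
z = y + H·x̄ = [-3] + [6] = [3]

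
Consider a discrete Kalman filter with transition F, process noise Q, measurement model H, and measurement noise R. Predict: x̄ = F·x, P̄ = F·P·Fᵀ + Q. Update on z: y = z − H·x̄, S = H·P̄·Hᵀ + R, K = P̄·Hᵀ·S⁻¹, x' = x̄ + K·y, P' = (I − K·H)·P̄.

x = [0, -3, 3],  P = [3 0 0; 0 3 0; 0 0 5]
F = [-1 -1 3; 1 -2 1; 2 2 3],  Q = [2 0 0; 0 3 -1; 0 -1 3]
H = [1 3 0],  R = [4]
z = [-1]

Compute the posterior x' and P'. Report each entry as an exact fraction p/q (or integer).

x̄ = F·x = [12, 9, 3]
P̄ = F·P·Fᵀ + Q = [53 18 33; 18 23 8; 33 8 72]
y = z − H·x̄ = [-40]
S = H·P̄·Hᵀ + R = [372]
K = P̄·Hᵀ·S⁻¹ = [107/372; 29/124; 19/124]
x' = x̄ + K·y = [46/93, -11/31, -97/31]
P' = (I − K·H)·P̄ = [8267/372 -871/124 2059/124; -871/124 329/124 -661/124; 2059/124 -661/124 7845/124]

x' = [46/93, -11/31, -97/31]
P' = [8267/372 -871/124 2059/124; -871/124 329/124 -661/124; 2059/124 -661/124 7845/124]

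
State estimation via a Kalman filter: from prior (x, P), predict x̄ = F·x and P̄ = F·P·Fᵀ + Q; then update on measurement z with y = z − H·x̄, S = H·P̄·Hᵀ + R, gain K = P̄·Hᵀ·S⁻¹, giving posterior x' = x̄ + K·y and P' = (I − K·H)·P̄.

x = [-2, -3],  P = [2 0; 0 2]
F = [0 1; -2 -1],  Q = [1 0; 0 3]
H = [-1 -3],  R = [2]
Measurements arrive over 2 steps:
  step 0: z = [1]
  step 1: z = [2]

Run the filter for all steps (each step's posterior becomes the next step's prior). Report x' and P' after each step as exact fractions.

step 0: x̄ = F·x = [-3, 7]
step 0: P̄ = F·P·Fᵀ + Q = [3 -2; -2 13]
step 0: y = z − H·x̄ = [19]
step 0: S = H·P̄·Hᵀ + R = [110]
step 0: K = P̄·Hᵀ·S⁻¹ = [3/110; -37/110]
step 0: x' = x̄ + K·y = [-273/110, 67/110]
step 0: P' = (I − K·H)·P̄ = [321/110 -109/110; -109/110 61/110]
step 1: x̄ = F·x = [67/110, 479/110]
step 1: P̄ = F·P·Fᵀ + Q = [171/110 157/110; 157/110 1239/110]
step 1: y = z − H·x̄ = [862/55]
step 1: S = H·P̄·Hᵀ + R = [6242/55]
step 1: K = P̄·Hᵀ·S⁻¹ = [-321/6242; -1937/6242]
step 1: x' = x̄ + K·y = [-1229/6242, -3177/6242]
step 1: P' = (I − K·H)·P̄ = [3915/3121 -1198/3121; -1198/3121 1045/3121]

step 0: x' = [-273/110, 67/110], P' = [321/110 -109/110; -109/110 61/110]
step 1: x' = [-1229/6242, -3177/6242], P' = [3915/3121 -1198/3121; -1198/3121 1045/3121]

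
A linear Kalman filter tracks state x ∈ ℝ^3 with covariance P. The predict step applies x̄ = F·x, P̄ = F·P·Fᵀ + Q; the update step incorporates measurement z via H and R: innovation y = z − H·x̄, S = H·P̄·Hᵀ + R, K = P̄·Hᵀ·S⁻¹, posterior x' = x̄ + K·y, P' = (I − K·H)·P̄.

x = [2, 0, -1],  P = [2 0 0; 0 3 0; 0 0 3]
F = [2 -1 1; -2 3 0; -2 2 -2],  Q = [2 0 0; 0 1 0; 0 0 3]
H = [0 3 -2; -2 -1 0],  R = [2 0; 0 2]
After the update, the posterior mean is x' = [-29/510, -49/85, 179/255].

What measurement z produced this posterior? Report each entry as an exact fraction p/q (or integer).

z = [-3, 1]

x̄ = F·x = [3, -4, -2]
P̄ = F·P·Fᵀ + Q = [16 -17 -20; -17 36 26; -20 26 35]
S = H·P̄·Hᵀ + R = [154 -34; -34 34]
K = P̄·Hᵀ·S⁻¹ = [-13/60 -671/1020; 9/20 133/340; 11/60 607/1020]
x' − x̄ = [-1559/510, 291/85, 689/255] = K·y
y = (KᵀK)⁻¹·Kᵀ·(x' − x̄) = [5, 3]
z = y + H·x̄ = [5, 3] + [-8, -2] = [-3, 1]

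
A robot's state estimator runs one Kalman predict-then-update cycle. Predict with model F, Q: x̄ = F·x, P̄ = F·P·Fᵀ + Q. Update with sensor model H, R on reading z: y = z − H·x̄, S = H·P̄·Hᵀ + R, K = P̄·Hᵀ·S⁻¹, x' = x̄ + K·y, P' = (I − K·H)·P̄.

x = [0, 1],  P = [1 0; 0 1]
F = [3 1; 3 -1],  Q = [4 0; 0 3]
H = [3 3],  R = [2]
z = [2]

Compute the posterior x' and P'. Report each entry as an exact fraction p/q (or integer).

x̄ = F·x = [1, -1]
P̄ = F·P·Fᵀ + Q = [14 8; 8 13]
y = z − H·x̄ = [2]
S = H·P̄·Hᵀ + R = [389]
K = P̄·Hᵀ·S⁻¹ = [66/389; 63/389]
x' = x̄ + K·y = [521/389, -263/389]
P' = (I − K·H)·P̄ = [1090/389 -1046/389; -1046/389 1088/389]

x' = [521/389, -263/389]
P' = [1090/389 -1046/389; -1046/389 1088/389]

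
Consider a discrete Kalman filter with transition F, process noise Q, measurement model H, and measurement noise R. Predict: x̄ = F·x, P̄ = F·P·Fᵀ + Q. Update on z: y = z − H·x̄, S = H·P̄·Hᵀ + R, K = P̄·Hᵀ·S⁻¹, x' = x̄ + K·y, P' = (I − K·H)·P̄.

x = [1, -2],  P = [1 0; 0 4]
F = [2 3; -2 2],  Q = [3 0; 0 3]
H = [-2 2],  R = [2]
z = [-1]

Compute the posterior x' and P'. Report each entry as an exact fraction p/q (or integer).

x̄ = F·x = [-4, -6]
P̄ = F·P·Fᵀ + Q = [43 20; 20 23]
y = z − H·x̄ = [3]
S = H·P̄·Hᵀ + R = [106]
K = P̄·Hᵀ·S⁻¹ = [-23/53; 3/53]
x' = x̄ + K·y = [-281/53, -309/53]
P' = (I − K·H)·P̄ = [1221/53 1198/53; 1198/53 1201/53]

x' = [-281/53, -309/53]
P' = [1221/53 1198/53; 1198/53 1201/53]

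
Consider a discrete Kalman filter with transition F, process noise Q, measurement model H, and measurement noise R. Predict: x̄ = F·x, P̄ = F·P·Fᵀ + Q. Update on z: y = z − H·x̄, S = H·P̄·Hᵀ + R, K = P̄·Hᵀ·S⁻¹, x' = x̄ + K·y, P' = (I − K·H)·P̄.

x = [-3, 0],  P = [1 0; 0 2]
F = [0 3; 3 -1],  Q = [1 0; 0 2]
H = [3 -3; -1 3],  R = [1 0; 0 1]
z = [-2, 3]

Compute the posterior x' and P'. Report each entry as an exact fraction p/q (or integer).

x̄ = F·x = [0, -9]
P̄ = F·P·Fᵀ + Q = [19 -6; -6 13]
y = z − H·x̄ = [-29, 30]
S = H·P̄·Hᵀ + R = [397 -246; -246 173]
K = P̄·Hᵀ·S⁻¹ = [3873/8165 3761/8165; 1209/8165 3843/8165]
x' = x̄ + K·y = [513/8165, 6744/8165]
P' = (I − K·H)·P̄ = [3817/8165 2526/8165; 2526/8165 2123/8165]

x' = [513/8165, 6744/8165]
P' = [3817/8165 2526/8165; 2526/8165 2123/8165]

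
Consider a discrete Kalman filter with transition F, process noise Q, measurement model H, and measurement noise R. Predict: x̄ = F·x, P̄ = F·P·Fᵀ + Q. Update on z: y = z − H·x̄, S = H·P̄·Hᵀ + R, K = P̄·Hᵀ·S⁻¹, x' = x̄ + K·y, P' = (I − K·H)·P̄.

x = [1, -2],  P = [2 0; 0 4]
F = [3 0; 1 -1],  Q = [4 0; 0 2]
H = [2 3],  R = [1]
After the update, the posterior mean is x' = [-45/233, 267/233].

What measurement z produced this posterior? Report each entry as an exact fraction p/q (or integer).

x̄ = F·x = [3, 3]
P̄ = F·P·Fᵀ + Q = [22 6; 6 8]
S = H·P̄·Hᵀ + R = [233]
K = P̄·Hᵀ·S⁻¹ = [62/233; 36/233]
x' − x̄ = [-744/233, -432/233] = K·y
y = (KᵀK)⁻¹·Kᵀ·(x' − x̄) = [-12]
z = y + H·x̄ = [-12] + [15] = [3]

z = [3]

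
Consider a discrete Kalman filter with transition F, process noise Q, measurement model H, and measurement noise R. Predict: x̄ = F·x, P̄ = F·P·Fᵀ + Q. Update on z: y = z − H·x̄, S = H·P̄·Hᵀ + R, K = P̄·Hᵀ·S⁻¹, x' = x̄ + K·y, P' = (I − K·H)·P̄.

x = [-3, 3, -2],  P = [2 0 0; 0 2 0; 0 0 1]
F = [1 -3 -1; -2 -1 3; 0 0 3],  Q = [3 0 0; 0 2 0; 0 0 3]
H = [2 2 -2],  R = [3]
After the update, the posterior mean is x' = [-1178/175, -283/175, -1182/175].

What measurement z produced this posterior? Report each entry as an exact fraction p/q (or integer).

x̄ = F·x = [-10, -3, -6]
P̄ = F·P·Fᵀ + Q = [24 -1 -3; -1 21 9; -3 9 12]
S = H·P̄·Hᵀ + R = [175]
K = P̄·Hᵀ·S⁻¹ = [52/175; 22/175; -12/175]
x' − x̄ = [572/175, 242/175, -132/175] = K·y
y = (KᵀK)⁻¹·Kᵀ·(x' − x̄) = [11]
z = y + H·x̄ = [11] + [-14] = [-3]

z = [-3]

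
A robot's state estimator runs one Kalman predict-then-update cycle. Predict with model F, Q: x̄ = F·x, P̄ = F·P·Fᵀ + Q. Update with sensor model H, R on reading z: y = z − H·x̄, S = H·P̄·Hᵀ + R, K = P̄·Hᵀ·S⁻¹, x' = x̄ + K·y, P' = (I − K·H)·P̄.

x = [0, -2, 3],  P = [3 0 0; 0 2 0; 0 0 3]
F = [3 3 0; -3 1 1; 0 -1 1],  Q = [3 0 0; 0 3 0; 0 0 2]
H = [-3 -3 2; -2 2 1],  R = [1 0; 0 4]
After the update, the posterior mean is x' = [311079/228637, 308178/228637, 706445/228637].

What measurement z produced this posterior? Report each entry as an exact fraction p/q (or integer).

x̄ = F·x = [-6, 1, 5]
P̄ = F·P·Fᵀ + Q = [48 -21 -6; -21 35 1; -6 1 7]
S = H·P̄·Hᵀ + R = [458 135; 135 539]
K = P̄·Hᵀ·S⁻¹ = [-30687/228637 -53397/228637; -36815/228637 57154/228637; 12796/228637 5703/228637]
x' − x̄ = [1682901/228637, 79541/228637, -436740/228637] = K·y
y = (KᵀK)⁻¹·Kᵀ·(x' − x̄) = [-27, -16]
z = y + H·x̄ = [-27, -16] + [25, 19] = [-2, 3]

z = [-2, 3]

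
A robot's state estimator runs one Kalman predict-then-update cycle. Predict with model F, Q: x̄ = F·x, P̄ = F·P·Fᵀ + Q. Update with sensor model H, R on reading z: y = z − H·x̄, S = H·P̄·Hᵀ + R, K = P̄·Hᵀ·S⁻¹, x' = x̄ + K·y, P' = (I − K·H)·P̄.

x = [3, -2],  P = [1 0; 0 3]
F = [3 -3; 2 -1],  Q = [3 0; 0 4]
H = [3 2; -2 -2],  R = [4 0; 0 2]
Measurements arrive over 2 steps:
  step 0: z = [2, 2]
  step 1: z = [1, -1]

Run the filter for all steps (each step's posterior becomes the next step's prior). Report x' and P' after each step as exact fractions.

step 0: x̄ = F·x = [15, 8]
step 0: P̄ = F·P·Fᵀ + Q = [39 15; 15 11]
step 0: y = z − H·x̄ = [-59, 48]
step 0: S = H·P̄·Hᵀ + R = [579 -428; -428 322]
step 0: K = P̄·Hᵀ·S⁻¹ = [555/1627 192/1627; -341/1627 -716/1627]
step 0: x' = x̄ + K·y = [876/1627, -1233/1627]
step 0: P' = (I − K·H)·P̄ = [2604/1627 -2796/1627; -2796/1627 3512/1627]
step 1: x̄ = F·x = [6327/1627, 2985/1627]
step 1: P̄ = F·P·Fᵀ + Q = [110253/1627 51324/1627; 51324/1627 31620/1627]
step 1: y = z − H·x̄ = [-23324/1627, 16997/1627]
step 1: S = H·P̄·Hᵀ + R = [1741153/1627 -1301238/1627; -1301238/1627 981338/1627]
step 1: K = P̄·Hᵀ·S⁻¹ = [1480791/4744705 401076/4744705; -118596/677815 -271836/677815]
step 1: x' = x̄ + K·y = [45579/153055, 3351/21865]
step 1: P' = (I − K·H)·P̄ = [6725316/4744705 -1018056/677815; -1018056/677815 1289892/677815]

step 0: x' = [876/1627, -1233/1627], P' = [2604/1627 -2796/1627; -2796/1627 3512/1627]
step 1: x' = [45579/153055, 3351/21865], P' = [6725316/4744705 -1018056/677815; -1018056/677815 1289892/677815]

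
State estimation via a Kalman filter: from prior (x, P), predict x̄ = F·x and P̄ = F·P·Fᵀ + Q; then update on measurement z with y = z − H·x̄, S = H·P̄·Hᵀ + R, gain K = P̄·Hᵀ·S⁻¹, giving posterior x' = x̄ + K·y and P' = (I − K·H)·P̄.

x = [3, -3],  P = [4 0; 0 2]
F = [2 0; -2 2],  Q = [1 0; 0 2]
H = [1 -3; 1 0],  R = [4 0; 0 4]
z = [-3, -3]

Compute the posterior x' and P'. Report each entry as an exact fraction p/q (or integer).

x' = [-327/121, -84/1573]
P' = [268/121 76/121; 76/121 952/1573]

x̄ = F·x = [6, -12]
P̄ = F·P·Fᵀ + Q = [17 -16; -16 26]
y = z − H·x̄ = [-45, -9]
S = H·P̄·Hᵀ + R = [351 65; 65 21]
K = P̄·Hᵀ·S⁻¹ = [10/121 67/121; -467/1573 19/121]
x' = x̄ + K·y = [-327/121, -84/1573]
P' = (I − K·H)·P̄ = [268/121 76/121; 76/121 952/1573]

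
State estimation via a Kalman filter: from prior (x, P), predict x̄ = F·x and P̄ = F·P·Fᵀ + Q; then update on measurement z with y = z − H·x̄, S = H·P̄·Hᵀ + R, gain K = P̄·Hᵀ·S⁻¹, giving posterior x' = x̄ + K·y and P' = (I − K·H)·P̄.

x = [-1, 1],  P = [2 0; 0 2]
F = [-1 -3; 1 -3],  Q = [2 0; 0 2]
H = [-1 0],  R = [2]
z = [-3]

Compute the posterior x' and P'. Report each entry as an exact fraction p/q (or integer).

x̄ = F·x = [-2, -4]
P̄ = F·P·Fᵀ + Q = [22 16; 16 22]
y = z − H·x̄ = [-5]
S = H·P̄·Hᵀ + R = [24]
K = P̄·Hᵀ·S⁻¹ = [-11/12; -2/3]
x' = x̄ + K·y = [31/12, -2/3]
P' = (I − K·H)·P̄ = [11/6 4/3; 4/3 34/3]

x' = [31/12, -2/3]
P' = [11/6 4/3; 4/3 34/3]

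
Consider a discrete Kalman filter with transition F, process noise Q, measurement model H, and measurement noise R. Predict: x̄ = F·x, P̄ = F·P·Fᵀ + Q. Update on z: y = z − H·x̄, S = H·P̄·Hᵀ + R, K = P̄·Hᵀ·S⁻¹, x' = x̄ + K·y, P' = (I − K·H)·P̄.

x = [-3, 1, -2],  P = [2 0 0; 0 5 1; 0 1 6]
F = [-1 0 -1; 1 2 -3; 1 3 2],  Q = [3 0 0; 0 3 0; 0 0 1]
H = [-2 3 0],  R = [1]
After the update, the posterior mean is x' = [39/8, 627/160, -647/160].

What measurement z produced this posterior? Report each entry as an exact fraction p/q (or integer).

z = [2]

x̄ = F·x = [5, 5, -4]
P̄ = F·P·Fᵀ + Q = [11 14 -17; 14 67 -9; -17 -9 84]
S = H·P̄·Hᵀ + R = [480]
K = P̄·Hᵀ·S⁻¹ = [1/24; 173/480; 7/480]
x' − x̄ = [-1/8, -173/160, -7/160] = K·y
y = (KᵀK)⁻¹·Kᵀ·(x' − x̄) = [-3]
z = y + H·x̄ = [-3] + [5] = [2]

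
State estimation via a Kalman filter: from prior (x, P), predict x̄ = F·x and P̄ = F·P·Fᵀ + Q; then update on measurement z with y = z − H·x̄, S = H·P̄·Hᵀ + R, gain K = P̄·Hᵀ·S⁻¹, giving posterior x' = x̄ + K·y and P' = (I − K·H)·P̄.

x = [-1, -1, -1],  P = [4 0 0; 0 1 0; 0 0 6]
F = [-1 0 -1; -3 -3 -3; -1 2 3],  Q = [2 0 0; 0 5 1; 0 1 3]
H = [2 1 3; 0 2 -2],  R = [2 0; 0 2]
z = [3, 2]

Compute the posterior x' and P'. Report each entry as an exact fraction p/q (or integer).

x̄ = F·x = [2, 9, -4]
P̄ = F·P·Fᵀ + Q = [12 30 -14; 30 104 -47; -14 -47 65]
y = z − H·x̄ = [2, -24]
S = H·P̄·Hᵀ + R = [409 -194; -194 1054]
K = P̄·Hᵀ·S⁻¹ = [2972/39345 3832/39345; 2761/13115 4266/13115; 41512/196725 -34168/196725]
x' = x̄ + K·y = [-7334/39345, 21173/13115, 116156/196725]
P' = (I − K·H)·P̄ = [19852/7869 -3018/2623 -49102/39345; -3018/2623 2425/2623 7859/13115; -49102/39345 7859/13115 152053/196725]

x' = [-7334/39345, 21173/13115, 116156/196725]
P' = [19852/7869 -3018/2623 -49102/39345; -3018/2623 2425/2623 7859/13115; -49102/39345 7859/13115 152053/196725]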